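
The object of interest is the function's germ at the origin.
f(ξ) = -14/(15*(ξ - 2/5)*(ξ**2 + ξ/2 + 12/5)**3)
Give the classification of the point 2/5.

The point is a pole of order 1.

The denominator factor ξ - 2/5 vanishes at 2/5 and appears to the power 1; the numerator there equals -14/15, nonzero, and no other factor vanishes.
Hence a pole whose order is the multiplicity, 1.


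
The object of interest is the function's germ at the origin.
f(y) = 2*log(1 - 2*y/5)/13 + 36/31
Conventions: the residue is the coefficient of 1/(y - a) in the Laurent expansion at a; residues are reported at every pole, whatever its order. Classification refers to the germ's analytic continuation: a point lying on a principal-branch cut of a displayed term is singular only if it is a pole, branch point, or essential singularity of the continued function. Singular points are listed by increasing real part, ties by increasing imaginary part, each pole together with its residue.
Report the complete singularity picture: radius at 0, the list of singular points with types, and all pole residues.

Radius of convergence at 0: 5/2.
At 5/2: a logarithmic branch point.

Branch term (2/13)*log(1 - y/(5/2)): its argument vanishes at y = 5/2, a logarithmic branch point, modulus 5/2.
The radius of convergence is the smallest modulus among the singular points: 5/2.


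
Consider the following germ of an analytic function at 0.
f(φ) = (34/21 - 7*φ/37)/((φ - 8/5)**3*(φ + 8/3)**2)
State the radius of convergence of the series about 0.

Denominator factor (φ - 8/5)^3: pole of order 3 at 8/5, modulus 8/5.
Denominator factor (φ + 8/3)^2: pole of order 2 at -8/3, modulus 8/3.
The radius of convergence is the smallest modulus among the singular points: 8/5.

The radius of convergence is 8/5.


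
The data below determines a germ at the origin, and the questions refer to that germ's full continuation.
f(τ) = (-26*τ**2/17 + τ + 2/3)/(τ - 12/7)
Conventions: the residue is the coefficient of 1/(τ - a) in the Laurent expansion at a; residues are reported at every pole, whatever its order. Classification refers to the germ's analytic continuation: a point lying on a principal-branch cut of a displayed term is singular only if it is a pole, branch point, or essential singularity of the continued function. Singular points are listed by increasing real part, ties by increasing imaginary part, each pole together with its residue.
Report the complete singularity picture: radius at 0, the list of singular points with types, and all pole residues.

Radius of convergence at 0: 12/7.
At 12/7: a pole of order 1; residue -5282/2499.

Denominator factor (τ - 12/7): pole of order 1 at 12/7, modulus 12/7.
The radius of convergence is the smallest modulus among the singular points: 12/7.
At the order-1 pole 12/7 set g(τ) = (τ - (12/7))*f(τ) = -26*τ**2/17 + τ + 2/3.
Simple pole: residue = g(a) at a = 12/7, which is -5282/2499.


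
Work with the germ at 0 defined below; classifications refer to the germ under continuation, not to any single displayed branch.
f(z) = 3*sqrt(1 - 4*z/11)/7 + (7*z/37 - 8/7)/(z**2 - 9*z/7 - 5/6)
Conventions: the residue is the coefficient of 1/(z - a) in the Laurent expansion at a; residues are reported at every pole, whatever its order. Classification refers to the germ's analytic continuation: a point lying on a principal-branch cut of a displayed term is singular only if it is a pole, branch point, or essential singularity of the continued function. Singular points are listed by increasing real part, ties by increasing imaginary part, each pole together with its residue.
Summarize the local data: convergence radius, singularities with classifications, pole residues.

Radius of convergence at 0: -9/14 + (1/42)*sqrt(2199).
At 9/14 - (1/42)*sqrt(2199): a pole of order 1; residue 7/74 + (529/54242)*sqrt(2199).
At 9/14 + (1/42)*sqrt(2199): a pole of order 1; residue 7/74 - (529/54242)*sqrt(2199).
At 11/4: an algebraic (square-root) branch point.

Denominator factor (z**2 - 9*z/7 - 5/6): discriminant 733/147, real irrational roots 9/14 + (1/42)*sqrt(2199) and 9/14 - (1/42)*sqrt(2199); poles of order 1, moduli 9/14 + (1/42)*sqrt(2199) and -9/14 + (1/42)*sqrt(2199).
Branch term (3/7)*sqrt(1 - z/(11/4)): its argument vanishes at z = 11/4, a square-root branch point, modulus 11/4.
The radius of convergence is the smallest modulus among the singular points: -9/14 + (1/42)*sqrt(2199).
The branch term is analytic at 9/14 - (1/42)*sqrt(2199) and contributes nothing to the residue; only the rational part matters.
The factor z**2 - 9*z/7 - 5/6 splits as (z - a)(z - a') with a = 9/14 - (1/42)*sqrt(2199), a' = 9/14 + (1/42)*sqrt(2199). At the order-1 pole a set g(z) = (z - a)*(rational part) = [7*z/37 - 8/7] / (z - a').
Simple pole: residue = g(a) at a = 9/14 - (1/42)*sqrt(2199), which is 7/74 + (529/54242)*sqrt(2199).
The branch term is analytic at 9/14 + (1/42)*sqrt(2199) and contributes nothing to the residue; only the rational part matters.
The factor z**2 - 9*z/7 - 5/6 splits as (z - a)(z - a') with a = 9/14 + (1/42)*sqrt(2199), a' = 9/14 - (1/42)*sqrt(2199). At the order-1 pole a set g(z) = (z - a)*(rational part) = [7*z/37 - 8/7] / (z - a').
Simple pole: residue = g(a) at a = 9/14 + (1/42)*sqrt(2199), which is 7/74 - (529/54242)*sqrt(2199).
List the singular points by increasing real part (a conjugate pair: the negative imaginary part first).


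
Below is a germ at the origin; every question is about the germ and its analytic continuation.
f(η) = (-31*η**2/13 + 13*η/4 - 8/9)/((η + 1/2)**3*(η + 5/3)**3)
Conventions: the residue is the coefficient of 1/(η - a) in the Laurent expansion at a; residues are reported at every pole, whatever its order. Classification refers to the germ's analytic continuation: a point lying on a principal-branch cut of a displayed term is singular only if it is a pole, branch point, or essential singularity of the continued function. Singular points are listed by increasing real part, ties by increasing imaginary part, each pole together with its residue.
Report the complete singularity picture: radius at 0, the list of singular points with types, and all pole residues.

Radius of convergence at 0: 1/2.
At -5/3: a pole of order 3; residue 4208004/218491.
At -1/2: a pole of order 3; residue -4208004/218491.

Denominator factor (η + 1/2)^3: pole of order 3 at -1/2, modulus 1/2.
Denominator factor (η + 5/3)^3: pole of order 3 at -5/3, modulus 5/3.
The radius of convergence is the smallest modulus among the singular points: 1/2.
At the order-3 pole -5/3 set g(η) = (η - (-5/3))^3*f(η) = (-31*η**2/13 + 13*η/4 - 8/9)/(η + 1/2)**3.
Order-3 pole: residue = g''(a)/2; g''(-5/3) = 8416008/218491, so the residue is 4208004/218491.
At the order-3 pole -1/2 set g(η) = (η - (-1/2))^3*f(η) = (-31*η**2/13 + 13*η/4 - 8/9)/(η + 5/3)**3.
Order-3 pole: residue = g''(a)/2; g''(-1/2) = -8416008/218491, so the residue is -4208004/218491.
List the singular points by increasing real part (a conjugate pair: the negative imaginary part first).


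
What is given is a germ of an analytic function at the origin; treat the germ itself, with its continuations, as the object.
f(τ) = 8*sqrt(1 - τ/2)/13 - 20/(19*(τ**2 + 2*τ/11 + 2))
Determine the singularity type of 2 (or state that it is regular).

The term (8/13)*sqrt(1 - τ/(2)) has argument 1 - 2/(2) = 0 at 2: a square-root (algebraic, two-sheeted) branch point; the remaining terms are analytic or single-valued there.

The point is an algebraic (square-root) branch point.


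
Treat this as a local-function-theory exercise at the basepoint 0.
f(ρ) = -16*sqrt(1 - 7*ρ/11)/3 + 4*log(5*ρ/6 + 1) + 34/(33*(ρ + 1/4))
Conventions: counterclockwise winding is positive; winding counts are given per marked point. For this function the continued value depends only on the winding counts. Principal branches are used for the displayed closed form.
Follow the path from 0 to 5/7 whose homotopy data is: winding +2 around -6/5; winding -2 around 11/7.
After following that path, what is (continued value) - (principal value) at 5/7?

Continued minus principal equals (16)*pi*i.

The rational part is single-valued and drops out of the difference; each branch term changes only by its own monodromy.
(-16/3)*sqrt(1 - ρ/(11/7)): winding -2 is even, the square root returns to the same sheet, contribution 0.
(4)*log(1 - ρ/(-6/5)): each positive loop around -6/5 adds 2*pi*i to the log, so winding +2 contributes (4)*(2)*2*pi*i = (16)*pi*i.
Summing the contributions at ρ = 5/7 gives (16)*pi*i.


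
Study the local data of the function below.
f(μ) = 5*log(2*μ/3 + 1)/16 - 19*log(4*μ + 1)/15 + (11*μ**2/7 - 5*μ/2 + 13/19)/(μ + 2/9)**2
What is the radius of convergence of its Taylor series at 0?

The radius of convergence is 2/9.

Denominator factor (μ + 2/9)^2: pole of order 2 at -2/9, modulus 2/9.
Branch term (5/16)*log(1 - μ/(-3/2)): its argument vanishes at μ = -3/2, a logarithmic branch point, modulus 3/2.
Branch term (-19/15)*log(1 - μ/(-1/4)): its argument vanishes at μ = -1/4, a logarithmic branch point, modulus 1/4.
The radius of convergence is the smallest modulus among the singular points: 2/9.


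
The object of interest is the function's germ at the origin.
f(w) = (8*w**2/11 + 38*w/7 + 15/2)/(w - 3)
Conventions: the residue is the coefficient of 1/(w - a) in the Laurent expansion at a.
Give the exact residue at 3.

At the order-1 pole 3 set g(w) = (w - (3))*f(w) = 8*w**2/11 + 38*w/7 + 15/2.
Simple pole: residue = g(a) at a = 3, which is 4671/154.

The residue is 4671/154.


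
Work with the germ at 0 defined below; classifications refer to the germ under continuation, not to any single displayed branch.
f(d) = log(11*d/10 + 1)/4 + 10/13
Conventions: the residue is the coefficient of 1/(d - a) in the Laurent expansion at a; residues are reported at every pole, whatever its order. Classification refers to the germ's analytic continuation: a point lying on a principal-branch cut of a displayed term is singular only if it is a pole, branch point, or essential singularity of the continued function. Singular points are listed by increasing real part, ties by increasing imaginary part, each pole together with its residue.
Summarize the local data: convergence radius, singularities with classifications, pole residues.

Branch term (1/4)*log(1 - d/(-10/11)): its argument vanishes at d = -10/11, a logarithmic branch point, modulus 10/11.
The radius of convergence is the smallest modulus among the singular points: 10/11.

Radius of convergence at 0: 10/11.
At -10/11: a logarithmic branch point.


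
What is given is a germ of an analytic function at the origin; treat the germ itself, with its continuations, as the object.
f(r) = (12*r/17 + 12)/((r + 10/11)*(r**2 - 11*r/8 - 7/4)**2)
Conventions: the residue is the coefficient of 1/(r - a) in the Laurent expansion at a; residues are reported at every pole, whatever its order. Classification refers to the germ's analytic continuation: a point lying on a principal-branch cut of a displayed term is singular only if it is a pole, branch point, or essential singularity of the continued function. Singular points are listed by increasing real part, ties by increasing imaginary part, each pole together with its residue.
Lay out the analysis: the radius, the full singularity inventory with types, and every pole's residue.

Radius of convergence at 0: -11/16 + (1/16)*sqrt(569).
At -10/11: a pole of order 1; residue 11308176/106097.
At 11/16 - (1/16)*sqrt(569): a pole of order 2; residue -5654088/106097 - (76072249176/34350070817)*sqrt(569).
At 11/16 + (1/16)*sqrt(569): a pole of order 2; residue -5654088/106097 + (76072249176/34350070817)*sqrt(569).


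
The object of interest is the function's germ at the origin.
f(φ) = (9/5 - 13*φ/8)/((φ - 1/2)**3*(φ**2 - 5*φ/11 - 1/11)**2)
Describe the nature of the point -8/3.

Denominator factors: φ**2 - 5*φ/11 - 1/11 = 815/99 at φ = -8/3; φ - 1/2 = -19/6 at φ = -8/3 — none vanishes.
So the germ continues analytically to -8/3.

The point is a regular point.


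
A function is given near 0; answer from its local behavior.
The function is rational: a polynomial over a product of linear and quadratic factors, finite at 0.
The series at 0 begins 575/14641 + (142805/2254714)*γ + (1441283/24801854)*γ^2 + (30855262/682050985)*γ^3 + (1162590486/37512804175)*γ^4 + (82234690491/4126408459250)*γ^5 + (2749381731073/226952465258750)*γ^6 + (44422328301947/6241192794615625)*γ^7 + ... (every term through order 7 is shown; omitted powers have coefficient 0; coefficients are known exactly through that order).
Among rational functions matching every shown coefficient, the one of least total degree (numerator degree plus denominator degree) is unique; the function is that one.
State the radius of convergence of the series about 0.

The radius of convergence is 11/5.

No rational of total degree below 5 reproduces all 8 coefficients; solving the [1/4] Pade equations on them gives f(γ) = (-19*γ/28 - 23/22)/((γ - 11/5)**3*(γ + 5/2)), whose expansion matches every shown term.
Denominator factor (γ + 5/2): pole of order 1 at -5/2, modulus 5/2.
Denominator factor (γ - 11/5)^3: pole of order 3 at 11/5, modulus 11/5.
The radius of convergence is the smallest modulus among the singular points: 11/5.


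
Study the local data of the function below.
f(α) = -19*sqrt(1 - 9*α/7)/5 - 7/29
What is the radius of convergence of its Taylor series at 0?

The radius of convergence is 7/9.

Branch term (-19/5)*sqrt(1 - α/(7/9)): its argument vanishes at α = 7/9, a square-root branch point, modulus 7/9.
The radius of convergence is the smallest modulus among the singular points: 7/9.


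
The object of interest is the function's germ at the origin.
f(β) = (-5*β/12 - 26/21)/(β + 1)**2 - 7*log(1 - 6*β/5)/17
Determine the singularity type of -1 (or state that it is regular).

The denominator factor β + 1 vanishes at -1 and appears to the power 2; the numerator there equals -23/28, nonzero, and no other factor vanishes.
The branch terms are analytic at this point.
Hence a pole whose order is the multiplicity, 2.

The point is a pole of order 2.


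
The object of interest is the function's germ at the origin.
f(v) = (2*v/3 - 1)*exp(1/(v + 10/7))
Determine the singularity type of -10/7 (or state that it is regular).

The exponent 1/(v - (-10/7)) has a pole at -10/7, so exp(1/(v - (-10/7))) takes every nonzero value near it: an essential singularity (not a pole of any order).

The point is an essential singularity.


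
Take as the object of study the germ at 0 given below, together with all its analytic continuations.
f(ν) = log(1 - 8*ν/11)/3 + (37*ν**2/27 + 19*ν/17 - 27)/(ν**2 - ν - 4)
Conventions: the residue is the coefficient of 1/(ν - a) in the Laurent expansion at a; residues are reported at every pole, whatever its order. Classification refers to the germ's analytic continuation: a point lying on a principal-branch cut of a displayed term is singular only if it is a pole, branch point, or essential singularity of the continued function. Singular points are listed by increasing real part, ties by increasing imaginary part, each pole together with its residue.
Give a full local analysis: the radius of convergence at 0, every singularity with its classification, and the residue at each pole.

Radius of convergence at 0: 11/8.
At 1/2 - (1/2)*sqrt(17): a pole of order 1; residue 571/459 + (1034/867)*sqrt(17).
At 11/8: a logarithmic branch point.
At 1/2 + (1/2)*sqrt(17): a pole of order 1; residue 571/459 - (1034/867)*sqrt(17).

Denominator factor (ν**2 - ν - 4): discriminant 17, real irrational roots 1/2 + (1/2)*sqrt(17) and 1/2 - (1/2)*sqrt(17); poles of order 1, moduli 1/2 + (1/2)*sqrt(17) and -1/2 + (1/2)*sqrt(17).
Branch term (1/3)*log(1 - ν/(11/8)): its argument vanishes at ν = 11/8, a logarithmic branch point, modulus 11/8.
The radius of convergence is the smallest modulus among the singular points: 11/8.
The branch term is analytic at 1/2 - (1/2)*sqrt(17) and contributes nothing to the residue; only the rational part matters.
The factor ν**2 - ν - 4 splits as (ν - a)(ν - a') with a = 1/2 - (1/2)*sqrt(17), a' = 1/2 + (1/2)*sqrt(17). At the order-1 pole a set g(ν) = (ν - a)*(rational part) = [37*ν**2/27 + 19*ν/17 - 27] / (ν - a').
Simple pole: residue = g(a) at a = 1/2 - (1/2)*sqrt(17), which is 571/459 + (1034/867)*sqrt(17).
The branch term is analytic at 1/2 + (1/2)*sqrt(17) and contributes nothing to the residue; only the rational part matters.
The factor ν**2 - ν - 4 splits as (ν - a)(ν - a') with a = 1/2 + (1/2)*sqrt(17), a' = 1/2 - (1/2)*sqrt(17). At the order-1 pole a set g(ν) = (ν - a)*(rational part) = [37*ν**2/27 + 19*ν/17 - 27] / (ν - a').
Simple pole: residue = g(a) at a = 1/2 + (1/2)*sqrt(17), which is 571/459 - (1034/867)*sqrt(17).
List the singular points by increasing real part (a conjugate pair: the negative imaginary part first).


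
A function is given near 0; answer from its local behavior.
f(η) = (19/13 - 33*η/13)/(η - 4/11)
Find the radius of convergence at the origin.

Denominator factor (η - 4/11): pole of order 1 at 4/11, modulus 4/11.
The radius of convergence is the smallest modulus among the singular points: 4/11.

The radius of convergence is 4/11.


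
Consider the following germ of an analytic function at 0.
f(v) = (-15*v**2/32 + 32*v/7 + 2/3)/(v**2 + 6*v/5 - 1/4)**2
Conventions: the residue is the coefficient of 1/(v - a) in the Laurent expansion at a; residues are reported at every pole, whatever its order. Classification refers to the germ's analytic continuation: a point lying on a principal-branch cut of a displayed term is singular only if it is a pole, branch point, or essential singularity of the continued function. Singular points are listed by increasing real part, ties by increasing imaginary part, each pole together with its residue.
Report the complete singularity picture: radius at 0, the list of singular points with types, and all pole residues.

Denominator factor (v**2 + 6*v/5 - 1/4)^2: discriminant 61/25, real irrational roots -3/5 + (1/10)*sqrt(61) and -3/5 - (1/10)*sqrt(61); poles of order 2, moduli -3/5 + (1/10)*sqrt(61) and 3/5 + (1/10)*sqrt(61).
The radius of convergence is the smallest modulus among the singular points: -3/5 + (1/10)*sqrt(61).
The factor v**2 + 6*v/5 - 1/4 splits as (v - a)(v - a') with a = -3/5 - (1/10)*sqrt(61), a' = -3/5 + (1/10)*sqrt(61). At the order-2 pole a set g(v) = (v - a)^2*f(v) = [-15*v**2/32 + 32*v/7 + 2/3] / (v - a')^2.
Order-2 pole: residue = g'(a); g'(-3/5 - (1/10)*sqrt(61)) = -(658225/5001024)*sqrt(61), so the residue is -(658225/5001024)*sqrt(61).
The factor v**2 + 6*v/5 - 1/4 splits as (v - a)(v - a') with a = -3/5 + (1/10)*sqrt(61), a' = -3/5 - (1/10)*sqrt(61). At the order-2 pole a set g(v) = (v - a)^2*f(v) = [-15*v**2/32 + 32*v/7 + 2/3] / (v - a')^2.
Order-2 pole: residue = g'(a); g'(-3/5 + (1/10)*sqrt(61)) = (658225/5001024)*sqrt(61), so the residue is (658225/5001024)*sqrt(61).
List the singular points by increasing real part (a conjugate pair: the negative imaginary part first).

Radius of convergence at 0: -3/5 + (1/10)*sqrt(61).
At -3/5 - (1/10)*sqrt(61): a pole of order 2; residue -(658225/5001024)*sqrt(61).
At -3/5 + (1/10)*sqrt(61): a pole of order 2; residue (658225/5001024)*sqrt(61).


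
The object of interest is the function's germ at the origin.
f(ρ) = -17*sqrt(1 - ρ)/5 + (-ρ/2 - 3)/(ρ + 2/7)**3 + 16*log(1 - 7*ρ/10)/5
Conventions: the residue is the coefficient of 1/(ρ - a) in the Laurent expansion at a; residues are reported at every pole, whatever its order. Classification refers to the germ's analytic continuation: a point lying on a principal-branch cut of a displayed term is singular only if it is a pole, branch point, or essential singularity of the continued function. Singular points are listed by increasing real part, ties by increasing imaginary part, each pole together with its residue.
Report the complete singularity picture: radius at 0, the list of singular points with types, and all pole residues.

Radius of convergence at 0: 2/7.
At -2/7: a pole of order 3; residue 0.
At 1: an algebraic (square-root) branch point.
At 10/7: a logarithmic branch point.

Denominator factor (ρ + 2/7)^3: pole of order 3 at -2/7, modulus 2/7.
Branch term (16/5)*log(1 - ρ/(10/7)): its argument vanishes at ρ = 10/7, a logarithmic branch point, modulus 10/7.
Branch term (-17/5)*sqrt(1 - ρ/(1)): its argument vanishes at ρ = 1, a square-root branch point, modulus 1.
The radius of convergence is the smallest modulus among the singular points: 2/7.
The branch terms are analytic at -2/7 and contribute nothing to the residue; only the rational part matters.
At the order-3 pole -2/7 set g(ρ) = (ρ - (-2/7))^3*(rational part) = -ρ/2 - 3.
Order-3 pole: residue = g''(a)/2; g''(-2/7) = 0, so the residue is 0.
List the singular points by increasing real part (a conjugate pair: the negative imaginary part first).


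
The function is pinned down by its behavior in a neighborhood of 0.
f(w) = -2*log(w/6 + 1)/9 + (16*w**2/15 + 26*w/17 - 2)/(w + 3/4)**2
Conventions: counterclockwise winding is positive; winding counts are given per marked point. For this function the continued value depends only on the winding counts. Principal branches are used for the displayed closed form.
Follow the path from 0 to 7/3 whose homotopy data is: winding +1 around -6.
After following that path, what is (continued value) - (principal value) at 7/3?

The rational part is single-valued and drops out of the difference; each branch term changes only by its own monodromy.
(-2/9)*log(1 - w/(-6)): each positive loop around -6 adds 2*pi*i to the log, so winding +1 contributes (-2/9)*(1)*2*pi*i = -(4/9)*pi*i.
Summing the contributions at w = 7/3 gives -(4/9)*pi*i.

Continued minus principal equals -(4/9)*pi*i.


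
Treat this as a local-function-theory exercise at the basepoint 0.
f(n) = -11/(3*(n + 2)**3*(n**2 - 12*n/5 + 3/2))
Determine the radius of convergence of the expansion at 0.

The radius of convergence is (1/2)*sqrt(6).

Denominator factor (n**2 - 12*n/5 + 3/2): discriminant -6/25, complex-conjugate roots (6/5) + ((1/10)*sqrt(6))*i and (6/5) - ((1/10)*sqrt(6))*i; poles of order 1, moduli (1/2)*sqrt(6) and (1/2)*sqrt(6).
Denominator factor (n + 2)^3: pole of order 3 at -2, modulus 2.
The radius of convergence is the smallest modulus among the singular points: (1/2)*sqrt(6).


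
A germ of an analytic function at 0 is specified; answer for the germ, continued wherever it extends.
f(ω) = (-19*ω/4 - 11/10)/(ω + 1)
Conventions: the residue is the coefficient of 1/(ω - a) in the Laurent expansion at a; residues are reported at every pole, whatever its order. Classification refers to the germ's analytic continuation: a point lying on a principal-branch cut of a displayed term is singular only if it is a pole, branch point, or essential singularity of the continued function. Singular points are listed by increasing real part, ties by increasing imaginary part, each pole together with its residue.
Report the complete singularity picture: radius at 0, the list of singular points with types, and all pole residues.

Denominator factor (ω + 1): pole of order 1 at -1, modulus 1.
The radius of convergence is the smallest modulus among the singular points: 1.
At the order-1 pole -1 set g(ω) = (ω - (-1))*f(ω) = -19*ω/4 - 11/10.
Simple pole: residue = g(a) at a = -1, which is 73/20.

Radius of convergence at 0: 1.
At -1: a pole of order 1; residue 73/20.


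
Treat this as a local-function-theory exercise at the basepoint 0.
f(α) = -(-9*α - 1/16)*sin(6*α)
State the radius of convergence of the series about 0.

The factor -sin(6*α) is entire and contributes no finite singular point.
The polynomial part has no poles.
No finite singular points: the Taylor series at 0 converges everywhere.

The radius of convergence is infinite.


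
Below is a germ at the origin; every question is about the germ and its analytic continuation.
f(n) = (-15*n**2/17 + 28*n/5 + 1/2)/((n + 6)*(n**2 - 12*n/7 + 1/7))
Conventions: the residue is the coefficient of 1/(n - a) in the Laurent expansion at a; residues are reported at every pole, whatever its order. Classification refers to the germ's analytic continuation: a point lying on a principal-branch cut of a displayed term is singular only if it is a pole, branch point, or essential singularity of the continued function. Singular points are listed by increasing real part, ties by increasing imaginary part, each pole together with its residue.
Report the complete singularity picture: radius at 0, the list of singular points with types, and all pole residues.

Radius of convergence at 0: 6/7 - (1/7)*sqrt(29).
At -6: a pole of order 1; residue -77189/55250.
At 6/7 - (1/7)*sqrt(29): a pole of order 1; residue 28439/110500 - (53932/801125)*sqrt(29).
At 6/7 + (1/7)*sqrt(29): a pole of order 1; residue 28439/110500 + (53932/801125)*sqrt(29).

Denominator factor (n + 6): pole of order 1 at -6, modulus 6.
Denominator factor (n**2 - 12*n/7 + 1/7): discriminant 116/49, real irrational roots 6/7 + (1/7)*sqrt(29) and 6/7 - (1/7)*sqrt(29); poles of order 1, moduli 6/7 + (1/7)*sqrt(29) and 6/7 - (1/7)*sqrt(29).
The radius of convergence is the smallest modulus among the singular points: 6/7 - (1/7)*sqrt(29).
At the order-1 pole -6 set g(n) = (n - (-6))*f(n) = (-15*n**2/17 + 28*n/5 + 1/2)/(n**2 - 12*n/7 + 1/7).
Simple pole: residue = g(a) at a = -6, which is -77189/55250.
The factor n**2 - 12*n/7 + 1/7 splits as (n - a)(n - a') with a = 6/7 - (1/7)*sqrt(29), a' = 6/7 + (1/7)*sqrt(29). At the order-1 pole a set g(n) = (n - a)*f(n) = [(-15*n**2/17 + 28*n/5 + 1/2)/(n + 6)] / (n - a').
Simple pole: residue = g(a) at a = 6/7 - (1/7)*sqrt(29), which is 28439/110500 - (53932/801125)*sqrt(29).
The factor n**2 - 12*n/7 + 1/7 splits as (n - a)(n - a') with a = 6/7 + (1/7)*sqrt(29), a' = 6/7 - (1/7)*sqrt(29). At the order-1 pole a set g(n) = (n - a)*f(n) = [(-15*n**2/17 + 28*n/5 + 1/2)/(n + 6)] / (n - a').
Simple pole: residue = g(a) at a = 6/7 + (1/7)*sqrt(29), which is 28439/110500 + (53932/801125)*sqrt(29).
List the singular points by increasing real part (a conjugate pair: the negative imaginary part first).


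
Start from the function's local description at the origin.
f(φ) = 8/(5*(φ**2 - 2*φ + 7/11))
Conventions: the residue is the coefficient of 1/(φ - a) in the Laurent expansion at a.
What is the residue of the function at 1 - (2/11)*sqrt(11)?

The factor φ**2 - 2*φ + 7/11 splits as (φ - a)(φ - a') with a = 1 - (2/11)*sqrt(11), a' = 1 + (2/11)*sqrt(11). At the order-1 pole a set g(φ) = (φ - a)*f(φ) = [8/5] / (φ - a').
Simple pole: residue = g(a) at a = 1 - (2/11)*sqrt(11), which is -(2/5)*sqrt(11).

The residue is -(2/5)*sqrt(11).


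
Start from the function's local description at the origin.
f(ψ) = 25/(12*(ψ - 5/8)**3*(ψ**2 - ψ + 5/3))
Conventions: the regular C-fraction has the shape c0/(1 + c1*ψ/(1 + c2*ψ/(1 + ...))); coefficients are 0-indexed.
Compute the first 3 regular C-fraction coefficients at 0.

The regular C-fraction coefficients are [-128/25, -27/5, 31/15].

Taylor coefficients (expand at 0): a_0 = -128/25, a_1 = -3456/125, a_2 = -2304/25.
c0 = a_0 = -128/25. Peel one level at a time: if S = 1 + c*ψ/S' with S'(0) = 1, then c is the ψ-coefficient of S and S' = c*ψ/(S - 1).
S_1 = c0/f = 1 + (-27/5)*ψ + (279/25)*ψ^2 + ...; c1 = -27/5.
S_2 = c1*ψ/(S_1 - 1) = 1 + (31/15)*ψ + ...; c2 = 31/15.


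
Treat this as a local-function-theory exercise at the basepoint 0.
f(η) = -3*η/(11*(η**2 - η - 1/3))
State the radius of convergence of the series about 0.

Denominator factor (η**2 - η - 1/3): discriminant 7/3, real irrational roots 1/2 + (1/6)*sqrt(21) and 1/2 - (1/6)*sqrt(21); poles of order 1, moduli 1/2 + (1/6)*sqrt(21) and -1/2 + (1/6)*sqrt(21).
The radius of convergence is the smallest modulus among the singular points: -1/2 + (1/6)*sqrt(21).

The radius of convergence is -1/2 + (1/6)*sqrt(21).


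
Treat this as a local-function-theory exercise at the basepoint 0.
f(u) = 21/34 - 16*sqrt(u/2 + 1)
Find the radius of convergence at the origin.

The radius of convergence is 2.

Branch term (-16)*sqrt(1 - u/(-2)): its argument vanishes at u = -2, a square-root branch point, modulus 2.
The radius of convergence is the smallest modulus among the singular points: 2.


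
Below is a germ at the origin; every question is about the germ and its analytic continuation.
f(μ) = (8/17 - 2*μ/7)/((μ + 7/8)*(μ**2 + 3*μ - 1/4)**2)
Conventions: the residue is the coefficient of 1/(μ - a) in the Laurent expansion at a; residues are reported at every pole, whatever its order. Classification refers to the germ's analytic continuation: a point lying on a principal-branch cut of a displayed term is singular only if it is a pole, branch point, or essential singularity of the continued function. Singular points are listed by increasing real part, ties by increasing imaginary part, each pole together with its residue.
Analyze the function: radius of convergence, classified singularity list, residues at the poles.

Denominator factor (μ**2 + 3*μ - 1/4)^2: discriminant 10, real irrational roots -3/2 + (1/2)*sqrt(10) and -3/2 - (1/2)*sqrt(10); poles of order 2, moduli -3/2 + (1/2)*sqrt(10) and 3/2 + (1/2)*sqrt(10).
Denominator factor (μ + 7/8): pole of order 1 at -7/8, modulus 7/8.
The radius of convergence is the smallest modulus among the singular points: -3/2 + (1/2)*sqrt(10).
The factor μ**2 + 3*μ - 1/4 splits as (μ - a)(μ - a') with a = -3/2 - (1/2)*sqrt(10), a' = -3/2 + (1/2)*sqrt(10). At the order-2 pole a set g(μ) = (μ - a)^2*f(μ) = [(8/17 - 2*μ/7)/(μ + 7/8)] / (μ - a')^2.
Order-2 pole: residue = g'(a); g'(-3/2 - (1/2)*sqrt(10)) = -25088/309825 + (3764/433755)*sqrt(10), so the residue is -25088/309825 + (3764/433755)*sqrt(10).
At the order-1 pole -7/8 set g(μ) = (μ - (-7/8))*f(μ) = (8/17 - 2*μ/7)/(μ**2 + 3*μ - 1/4)**2.
Simple pole: residue = g(a) at a = -7/8, which is 50176/309825.
The factor μ**2 + 3*μ - 1/4 splits as (μ - a)(μ - a') with a = -3/2 + (1/2)*sqrt(10), a' = -3/2 - (1/2)*sqrt(10). At the order-2 pole a set g(μ) = (μ - a)^2*f(μ) = [(8/17 - 2*μ/7)/(μ + 7/8)] / (μ - a')^2.
Order-2 pole: residue = g'(a); g'(-3/2 + (1/2)*sqrt(10)) = -25088/309825 - (3764/433755)*sqrt(10), so the residue is -25088/309825 - (3764/433755)*sqrt(10).
List the singular points by increasing real part (a conjugate pair: the negative imaginary part first).

Radius of convergence at 0: -3/2 + (1/2)*sqrt(10).
At -3/2 - (1/2)*sqrt(10): a pole of order 2; residue -25088/309825 + (3764/433755)*sqrt(10).
At -7/8: a pole of order 1; residue 50176/309825.
At -3/2 + (1/2)*sqrt(10): a pole of order 2; residue -25088/309825 - (3764/433755)*sqrt(10).


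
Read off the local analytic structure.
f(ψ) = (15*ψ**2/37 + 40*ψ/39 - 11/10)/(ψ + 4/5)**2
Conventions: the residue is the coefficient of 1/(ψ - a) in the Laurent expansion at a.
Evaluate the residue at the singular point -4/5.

The residue is 544/1443.

At the order-2 pole -4/5 set g(ψ) = (ψ - (-4/5))^2*f(ψ) = 15*ψ**2/37 + 40*ψ/39 - 11/10.
Order-2 pole: residue = g'(a); g'(-4/5) = 544/1443, so the residue is 544/1443.


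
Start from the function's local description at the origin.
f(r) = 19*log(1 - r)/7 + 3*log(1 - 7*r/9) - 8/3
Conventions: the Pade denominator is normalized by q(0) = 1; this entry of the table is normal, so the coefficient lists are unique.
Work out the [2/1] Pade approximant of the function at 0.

The Pade approximant has numerator coefficients [-8/3, -207982/60669, 48589/60669]; denominator coefficients [1, -3509/5778].

Taylor coefficients needed (expand at 0): a_0 = -8/3, a_1 = -106/21, a_2 = -428/189, a_3 = -7018/5103.
Write the denominator as Q(r) = 1 + q1*r. Requiring Q*f - P = O(r^4) with deg P <= 2 kills the coefficients of r^3..r^3 in Q*f:
  r^3: a_3 + q1*a_2 = 0, i.e. -7018/5103 + (-428/189)*q1 = 0.
Solving this linear system: q1 = -3509/5778.
The numerator is Q*f truncated at degree 2: P0 = a_0 = -8/3; P1 = a_1 + q1*a_0 = -207982/60669; P2 = a_2 + q1*a_1 = 48589/60669.


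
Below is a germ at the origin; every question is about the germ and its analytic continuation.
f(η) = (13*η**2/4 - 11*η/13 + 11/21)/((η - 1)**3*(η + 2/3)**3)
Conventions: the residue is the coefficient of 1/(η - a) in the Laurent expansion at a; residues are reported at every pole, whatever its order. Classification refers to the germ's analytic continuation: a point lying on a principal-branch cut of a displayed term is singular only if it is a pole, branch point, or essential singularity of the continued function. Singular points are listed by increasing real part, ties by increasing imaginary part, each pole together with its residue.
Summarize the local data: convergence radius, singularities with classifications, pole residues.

Denominator factor (η - 1)^3: pole of order 3 at 1, modulus 1.
Denominator factor (η + 2/3)^3: pole of order 3 at -2/3, modulus 2/3.
The radius of convergence is the smallest modulus among the singular points: 2/3.
At the order-3 pole -2/3 set g(η) = (η - (-2/3))^3*f(η) = (13*η**2/4 - 11*η/13 + 11/21)/(η - 1)**3.
Order-3 pole: residue = g''(a)/2; g''(-2/3) = 148203/568750, so the residue is 148203/1137500.
At the order-3 pole 1 set g(η) = (η - (1))^3*f(η) = (13*η**2/4 - 11*η/13 + 11/21)/(η + 2/3)**3.
Order-3 pole: residue = g''(a)/2; g''(1) = -148203/568750, so the residue is -148203/1137500.
List the singular points by increasing real part (a conjugate pair: the negative imaginary part first).

Radius of convergence at 0: 2/3.
At -2/3: a pole of order 3; residue 148203/1137500.
At 1: a pole of order 3; residue -148203/1137500.


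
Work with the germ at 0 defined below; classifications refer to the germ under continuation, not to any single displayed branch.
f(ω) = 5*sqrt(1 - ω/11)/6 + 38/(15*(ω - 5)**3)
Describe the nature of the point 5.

The denominator factor ω - 5 vanishes at 5 and appears to the power 3; the numerator there equals 38/15, nonzero, and no other factor vanishes.
The branch terms are analytic at this point.
Hence a pole whose order is the multiplicity, 3.

The point is a pole of order 3.


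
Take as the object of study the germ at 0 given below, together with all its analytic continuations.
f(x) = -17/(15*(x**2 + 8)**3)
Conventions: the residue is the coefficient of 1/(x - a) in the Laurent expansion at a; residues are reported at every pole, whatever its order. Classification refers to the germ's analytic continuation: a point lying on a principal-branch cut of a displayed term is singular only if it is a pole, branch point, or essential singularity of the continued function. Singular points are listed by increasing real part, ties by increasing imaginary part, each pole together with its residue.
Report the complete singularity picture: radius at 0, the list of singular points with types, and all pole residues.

Denominator factor (x**2 + 8)^3: discriminant -32, complex-conjugate roots ((2)*sqrt(2))*i and -((2)*sqrt(2))*i; poles of order 3, moduli (2)*sqrt(2) and (2)*sqrt(2).
The radius of convergence is the smallest modulus among the singular points: (2)*sqrt(2).
The factor x**2 + 8 splits as (x - a)(x - a') with a = -((2)*sqrt(2))*i, a' = ((2)*sqrt(2))*i. At the order-3 pole a set g(x) = (x - a)^3*f(x) = [-17/15] / (x - a')^3.
Order-3 pole: residue = g''(a)/2; g''(-((2)*sqrt(2))*i) = -((17/10240)*sqrt(2))*i, so the residue is -((17/20480)*sqrt(2))*i.
The factor x**2 + 8 splits as (x - a)(x - a') with a = ((2)*sqrt(2))*i, a' = -((2)*sqrt(2))*i. At the order-3 pole a set g(x) = (x - a)^3*f(x) = [-17/15] / (x - a')^3.
Order-3 pole: residue = g''(a)/2; g''(((2)*sqrt(2))*i) = ((17/10240)*sqrt(2))*i, so the residue is ((17/20480)*sqrt(2))*i.
List the singular points by increasing real part (a conjugate pair: the negative imaginary part first).

Radius of convergence at 0: (2)*sqrt(2).
At -((2)*sqrt(2))*i: a pole of order 3; residue -((17/20480)*sqrt(2))*i.
At ((2)*sqrt(2))*i: a pole of order 3; residue ((17/20480)*sqrt(2))*i.


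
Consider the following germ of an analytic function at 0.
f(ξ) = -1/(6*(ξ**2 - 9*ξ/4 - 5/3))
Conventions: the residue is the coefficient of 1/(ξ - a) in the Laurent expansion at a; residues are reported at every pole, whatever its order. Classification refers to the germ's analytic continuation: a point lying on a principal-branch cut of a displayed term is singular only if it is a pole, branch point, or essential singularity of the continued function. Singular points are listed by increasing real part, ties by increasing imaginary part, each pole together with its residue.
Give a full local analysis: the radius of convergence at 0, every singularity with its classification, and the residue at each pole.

Denominator factor (ξ**2 - 9*ξ/4 - 5/3): discriminant 563/48, real irrational roots 9/8 + (1/24)*sqrt(1689) and 9/8 - (1/24)*sqrt(1689); poles of order 1, moduli 9/8 + (1/24)*sqrt(1689) and -9/8 + (1/24)*sqrt(1689).
The radius of convergence is the smallest modulus among the singular points: -9/8 + (1/24)*sqrt(1689).
The factor ξ**2 - 9*ξ/4 - 5/3 splits as (ξ - a)(ξ - a') with a = 9/8 - (1/24)*sqrt(1689), a' = 9/8 + (1/24)*sqrt(1689). At the order-1 pole a set g(ξ) = (ξ - a)*f(ξ) = [-1/6] / (ξ - a').
Simple pole: residue = g(a) at a = 9/8 - (1/24)*sqrt(1689), which is (2/1689)*sqrt(1689).
The factor ξ**2 - 9*ξ/4 - 5/3 splits as (ξ - a)(ξ - a') with a = 9/8 + (1/24)*sqrt(1689), a' = 9/8 - (1/24)*sqrt(1689). At the order-1 pole a set g(ξ) = (ξ - a)*f(ξ) = [-1/6] / (ξ - a').
Simple pole: residue = g(a) at a = 9/8 + (1/24)*sqrt(1689), which is -(2/1689)*sqrt(1689).
List the singular points by increasing real part (a conjugate pair: the negative imaginary part first).

Radius of convergence at 0: -9/8 + (1/24)*sqrt(1689).
At 9/8 - (1/24)*sqrt(1689): a pole of order 1; residue (2/1689)*sqrt(1689).
At 9/8 + (1/24)*sqrt(1689): a pole of order 1; residue -(2/1689)*sqrt(1689).


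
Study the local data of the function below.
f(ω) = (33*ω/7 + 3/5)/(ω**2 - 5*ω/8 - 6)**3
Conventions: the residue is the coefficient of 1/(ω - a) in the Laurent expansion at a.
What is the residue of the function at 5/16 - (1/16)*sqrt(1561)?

The factor ω**2 - 5*ω/8 - 6 splits as (ω - a)(ω - a') with a = 5/16 - (1/16)*sqrt(1561), a' = 5/16 + (1/16)*sqrt(1561). At the order-3 pole a set g(ω) = (ω - a)^3*f(ω) = [33*ω/7 + 3/5] / (ω - a')^3.
Order-3 pole: residue = g''(a)/2; g''(5/16 - (1/16)*sqrt(1561)) = -(28532736/133130251835)*sqrt(1561), so the residue is -(14266368/133130251835)*sqrt(1561).

The residue is -(14266368/133130251835)*sqrt(1561).


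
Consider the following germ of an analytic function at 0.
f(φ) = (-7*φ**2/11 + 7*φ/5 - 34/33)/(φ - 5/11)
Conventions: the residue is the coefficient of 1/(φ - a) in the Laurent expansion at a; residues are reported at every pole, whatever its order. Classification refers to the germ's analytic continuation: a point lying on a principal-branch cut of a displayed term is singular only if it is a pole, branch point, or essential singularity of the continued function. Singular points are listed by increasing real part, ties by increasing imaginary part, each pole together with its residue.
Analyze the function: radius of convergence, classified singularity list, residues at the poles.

Denominator factor (φ - 5/11): pole of order 1 at 5/11, modulus 5/11.
The radius of convergence is the smallest modulus among the singular points: 5/11.
At the order-1 pole 5/11 set g(φ) = (φ - (5/11))*f(φ) = -7*φ**2/11 + 7*φ/5 - 34/33.
Simple pole: residue = g(a) at a = 5/11, which is -2098/3993.

Radius of convergence at 0: 5/11.
At 5/11: a pole of order 1; residue -2098/3993.


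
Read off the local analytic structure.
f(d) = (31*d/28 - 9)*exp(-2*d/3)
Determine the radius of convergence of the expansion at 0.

The factor exp(-2*d/3) is entire and contributes no finite singular point.
The polynomial part has no poles.
No finite singular points: the Taylor series at 0 converges everywhere.

The radius of convergence is infinite.


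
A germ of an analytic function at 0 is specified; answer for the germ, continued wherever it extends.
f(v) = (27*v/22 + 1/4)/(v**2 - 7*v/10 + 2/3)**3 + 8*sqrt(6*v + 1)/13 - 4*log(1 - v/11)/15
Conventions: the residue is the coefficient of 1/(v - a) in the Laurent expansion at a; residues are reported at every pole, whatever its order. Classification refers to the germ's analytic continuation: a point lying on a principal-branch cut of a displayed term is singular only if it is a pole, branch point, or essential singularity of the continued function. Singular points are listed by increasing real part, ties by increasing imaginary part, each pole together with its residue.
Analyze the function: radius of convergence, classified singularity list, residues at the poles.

Denominator factor (v**2 - 7*v/10 + 2/3)^3: discriminant -653/300, complex-conjugate roots (7/20) + ((1/60)*sqrt(1959))*i and (7/20) - ((1/60)*sqrt(1959))*i; poles of order 3, moduli (1/3)*sqrt(6) and (1/3)*sqrt(6).
Branch term (8/13)*sqrt(1 - v/(-1/6)): its argument vanishes at v = -1/6, a square-root branch point, modulus 1/6.
Branch term (-4/15)*log(1 - v/(11)): its argument vanishes at v = 11, a logarithmic branch point, modulus 11.
The radius of convergence is the smallest modulus among the singular points: 1/6.
The branch terms are analytic at (7/20) - ((1/60)*sqrt(1959))*i and contribute nothing to the residue; only the rational part matters.
The factor v**2 - 7*v/10 + 2/3 splits as (v - a)(v - a') with a = (7/20) - ((1/60)*sqrt(1959))*i, a' = (7/20) + ((1/60)*sqrt(1959))*i. At the order-3 pole a set g(v) = (v - a)^3*(rational part) = [27*v/22 + 1/4] / (v - a')^3.
Order-3 pole: residue = g''(a)/2; g''((7/20) - ((1/60)*sqrt(1959))*i) = ((80730000/3062895847)*sqrt(1959))*i, so the residue is ((40365000/3062895847)*sqrt(1959))*i.
The branch terms are analytic at (7/20) + ((1/60)*sqrt(1959))*i and contribute nothing to the residue; only the rational part matters.
The factor v**2 - 7*v/10 + 2/3 splits as (v - a)(v - a') with a = (7/20) + ((1/60)*sqrt(1959))*i, a' = (7/20) - ((1/60)*sqrt(1959))*i. At the order-3 pole a set g(v) = (v - a)^3*(rational part) = [27*v/22 + 1/4] / (v - a')^3.
Order-3 pole: residue = g''(a)/2; g''((7/20) + ((1/60)*sqrt(1959))*i) = -((80730000/3062895847)*sqrt(1959))*i, so the residue is -((40365000/3062895847)*sqrt(1959))*i.
List the singular points by increasing real part (a conjugate pair: the negative imaginary part first).

Radius of convergence at 0: 1/6.
At -1/6: an algebraic (square-root) branch point.
At (7/20) - ((1/60)*sqrt(1959))*i: a pole of order 3; residue ((40365000/3062895847)*sqrt(1959))*i.
At (7/20) + ((1/60)*sqrt(1959))*i: a pole of order 3; residue -((40365000/3062895847)*sqrt(1959))*i.
At 11: a logarithmic branch point.
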